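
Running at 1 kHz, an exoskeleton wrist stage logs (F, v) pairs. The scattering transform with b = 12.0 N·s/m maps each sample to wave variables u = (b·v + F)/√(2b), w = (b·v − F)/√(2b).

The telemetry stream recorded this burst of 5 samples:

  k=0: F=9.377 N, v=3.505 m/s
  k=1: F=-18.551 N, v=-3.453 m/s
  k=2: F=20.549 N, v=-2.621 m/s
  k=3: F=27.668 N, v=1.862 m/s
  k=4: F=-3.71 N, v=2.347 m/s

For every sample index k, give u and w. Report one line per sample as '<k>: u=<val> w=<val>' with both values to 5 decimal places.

k=0: b·v=12.0×3.505=42.06000; √(2b)=4.89898; u=(42.06000+9.377)/4.89898=10.49953, w=(42.06000−9.377)/4.89898=6.67139
k=1: b·v=12.0×(-3.453)=-41.43600; √(2b)=4.89898; u=(-41.43600+(-18.551))/4.89898=-12.24480, w=(-41.43600−(-18.551))/4.89898=-4.67138
k=2: b·v=12.0×(-2.621)=-31.45200; √(2b)=4.89898; u=(-31.45200+20.549)/4.89898=-2.22557, w=(-31.45200−20.549)/4.89898=-10.61466
k=3: b·v=12.0×1.862=22.34400; √(2b)=4.89898; u=(22.34400+27.668)/4.89898=10.20866, w=(22.34400−27.668)/4.89898=-1.08676
k=4: b·v=12.0×2.347=28.16400; √(2b)=4.89898; u=(28.16400+(-3.71))/4.89898=4.99165, w=(28.16400−(-3.71))/4.89898=6.50625

0: u=10.49953 w=6.67139
1: u=-12.24480 w=-4.67138
2: u=-2.22557 w=-10.61466
3: u=10.20866 w=-1.08676
4: u=4.99165 w=6.50625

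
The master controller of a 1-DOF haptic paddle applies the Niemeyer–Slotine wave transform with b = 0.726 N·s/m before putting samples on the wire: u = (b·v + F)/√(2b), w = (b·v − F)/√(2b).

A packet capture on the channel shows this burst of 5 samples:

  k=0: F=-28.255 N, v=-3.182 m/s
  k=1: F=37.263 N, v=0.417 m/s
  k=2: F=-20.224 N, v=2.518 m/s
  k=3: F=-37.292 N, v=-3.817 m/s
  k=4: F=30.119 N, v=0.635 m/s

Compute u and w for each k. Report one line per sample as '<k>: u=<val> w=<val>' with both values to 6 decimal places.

0: u=-25.365473 w=21.531196
1: u=31.175158 w=-30.672677
2: u=-15.266465 w=18.300629
3: u=-33.247707 w=28.648262
4: u=25.377820 w=-24.612652

k=0: b·v=0.726×(-3.182)=-2.310132; √(2b)=1.204990; u=(-2.310132+(-28.255))/1.204990=-25.365473, w=(-2.310132−(-28.255))/1.204990=21.531196
k=1: b·v=0.726×0.417=0.302742; √(2b)=1.204990; u=(0.302742+37.263)/1.204990=31.175158, w=(0.302742−37.263)/1.204990=-30.672677
k=2: b·v=0.726×2.518=1.828068; √(2b)=1.204990; u=(1.828068+(-20.224))/1.204990=-15.266465, w=(1.828068−(-20.224))/1.204990=18.300629
k=3: b·v=0.726×(-3.817)=-2.771142; √(2b)=1.204990; u=(-2.771142+(-37.292))/1.204990=-33.247707, w=(-2.771142−(-37.292))/1.204990=28.648262
k=4: b·v=0.726×0.635=0.461010; √(2b)=1.204990; u=(0.461010+30.119)/1.204990=25.377820, w=(0.461010−30.119)/1.204990=-24.612652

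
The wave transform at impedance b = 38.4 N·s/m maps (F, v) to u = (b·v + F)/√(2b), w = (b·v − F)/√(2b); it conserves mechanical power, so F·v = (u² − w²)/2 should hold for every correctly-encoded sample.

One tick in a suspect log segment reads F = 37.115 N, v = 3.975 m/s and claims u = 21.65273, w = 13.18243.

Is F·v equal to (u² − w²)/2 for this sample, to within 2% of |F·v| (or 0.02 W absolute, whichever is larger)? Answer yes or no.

F·v = 37.115×3.975 = 147.5321 W.
(u² − w²)/2 = (468.8407 − 173.7765)/2 = 147.5321 W.
|Δ| = 0.0000;  2% of max(1, |F·v|) = 2.9506.

yes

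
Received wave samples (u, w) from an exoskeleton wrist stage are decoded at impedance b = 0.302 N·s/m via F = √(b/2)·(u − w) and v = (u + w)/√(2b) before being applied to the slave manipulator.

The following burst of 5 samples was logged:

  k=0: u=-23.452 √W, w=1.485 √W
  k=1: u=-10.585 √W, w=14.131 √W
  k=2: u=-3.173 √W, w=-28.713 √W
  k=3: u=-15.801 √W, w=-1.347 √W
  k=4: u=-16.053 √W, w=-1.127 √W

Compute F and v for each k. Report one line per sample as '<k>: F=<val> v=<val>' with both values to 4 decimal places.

k=0: u−w=-24.9370, u+w=-21.9670; √(b/2)=0.3886, √(2b)=0.7772; F=0.3886×(-24.937)=-9.6902, v=-21.9670/0.7772=-28.2652
k=1: u−w=-24.7160, u+w=3.5460; √(b/2)=0.3886, √(2b)=0.7772; F=0.3886×(-24.716)=-9.6043, v=3.5460/0.7772=4.5627
k=2: u−w=25.5400, u+w=-31.8860; √(b/2)=0.3886, √(2b)=0.7772; F=0.3886×25.54=9.9245, v=-31.8860/0.7772=-41.0281
k=3: u−w=-14.4540, u+w=-17.1480; √(b/2)=0.3886, √(2b)=0.7772; F=0.3886×(-14.454)=-5.6166, v=-17.1480/0.7772=-22.0645
k=4: u−w=-14.9260, u+w=-17.1800; √(b/2)=0.3886, √(2b)=0.7772; F=0.3886×(-14.926)=-5.8001, v=-17.1800/0.7772=-22.1057

0: F=-9.6902 v=-28.2652
1: F=-9.6043 v=4.5627
2: F=9.9245 v=-41.0281
3: F=-5.6166 v=-22.0645
4: F=-5.8001 v=-22.1057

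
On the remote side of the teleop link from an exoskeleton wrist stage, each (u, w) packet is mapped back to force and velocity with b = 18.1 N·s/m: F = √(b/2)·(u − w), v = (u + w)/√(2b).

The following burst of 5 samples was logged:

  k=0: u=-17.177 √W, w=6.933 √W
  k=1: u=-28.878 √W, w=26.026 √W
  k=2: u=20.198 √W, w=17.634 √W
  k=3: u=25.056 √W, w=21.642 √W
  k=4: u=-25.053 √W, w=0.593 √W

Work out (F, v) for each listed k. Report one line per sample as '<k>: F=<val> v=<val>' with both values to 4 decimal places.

k=0: u−w=-24.1100, u+w=-10.2440; √(b/2)=3.0083, √(2b)=6.0166; F=3.0083×(-24.11)=-72.5306, v=-10.2440/6.0166=-1.7026
k=1: u−w=-54.9040, u+w=-2.8520; √(b/2)=3.0083, √(2b)=6.0166; F=3.0083×(-54.904)=-165.1689, v=-2.8520/6.0166=-0.4740
k=2: u−w=2.5640, u+w=37.8320; √(b/2)=3.0083, √(2b)=6.0166; F=3.0083×2.564=7.7133, v=37.8320/6.0166=6.2879
k=3: u−w=3.4140, u+w=46.6980; √(b/2)=3.0083, √(2b)=6.0166; F=3.0083×3.414=10.2704, v=46.6980/6.0166=7.7615
k=4: u−w=-25.6460, u+w=-24.4600; √(b/2)=3.0083, √(2b)=6.0166; F=3.0083×(-25.646)=-77.1514, v=-24.4600/6.0166=-4.0654

0: F=-72.5306 v=-1.7026
1: F=-165.1689 v=-0.4740
2: F=7.7133 v=6.2879
3: F=10.2704 v=7.7615
4: F=-77.1514 v=-4.0654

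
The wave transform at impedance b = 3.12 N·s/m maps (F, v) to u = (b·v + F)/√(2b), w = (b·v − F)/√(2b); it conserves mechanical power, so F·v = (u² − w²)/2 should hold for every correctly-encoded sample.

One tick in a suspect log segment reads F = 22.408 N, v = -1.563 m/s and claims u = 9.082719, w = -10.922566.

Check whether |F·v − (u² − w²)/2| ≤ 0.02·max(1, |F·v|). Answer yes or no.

F·v = 22.408×(-1.563) = -35.023704 W.
(u² − w²)/2 = (82.495784 − 119.302448)/2 = -18.403332 W.
|Δ| = 16.620372;  2% of max(1, |F·v|) = 0.700474.

no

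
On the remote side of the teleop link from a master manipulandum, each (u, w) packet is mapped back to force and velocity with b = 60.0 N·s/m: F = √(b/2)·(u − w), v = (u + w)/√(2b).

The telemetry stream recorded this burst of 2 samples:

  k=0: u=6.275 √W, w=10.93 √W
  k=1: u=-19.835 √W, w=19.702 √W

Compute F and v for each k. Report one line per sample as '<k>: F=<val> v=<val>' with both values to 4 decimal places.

0: F=-25.4965 v=1.5706
1: F=-216.5531 v=-0.0121

k=0: u−w=-4.6550, u+w=17.2050; √(b/2)=5.4772, √(2b)=10.9545; F=5.4772×(-4.655)=-25.4965, v=17.2050/10.9545=1.5706
k=1: u−w=-39.5370, u+w=-0.1330; √(b/2)=5.4772, √(2b)=10.9545; F=5.4772×(-39.537)=-216.5531, v=-0.1330/10.9545=-0.0121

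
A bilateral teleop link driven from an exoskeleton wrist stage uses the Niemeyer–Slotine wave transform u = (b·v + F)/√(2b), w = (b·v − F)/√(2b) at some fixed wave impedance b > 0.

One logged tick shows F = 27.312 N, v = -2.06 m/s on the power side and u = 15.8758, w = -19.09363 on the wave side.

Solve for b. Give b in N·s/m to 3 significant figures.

b = 1.22 N·s/m

u + w = -3.2178;  u + w = √(2b)·v, so √(2b) = -3.2178/(-2.06) = 1.5621.
b = (√(2b))²/2 = 2.4400/2 = 1.2200.
(Check via u − w = 2F/√(2b): u − w = 34.9694, 2F/√(2b) = 34.9694.)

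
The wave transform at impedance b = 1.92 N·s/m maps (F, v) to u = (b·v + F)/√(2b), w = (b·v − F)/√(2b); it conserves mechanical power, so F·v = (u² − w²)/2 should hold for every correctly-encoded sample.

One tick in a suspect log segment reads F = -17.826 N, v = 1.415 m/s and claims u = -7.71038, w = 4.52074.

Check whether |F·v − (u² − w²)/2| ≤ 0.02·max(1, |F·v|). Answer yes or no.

no

F·v = (-17.826)×1.415 = -25.22379 W.
(u² − w²)/2 = (59.44996 − 20.43709)/2 = 19.50643 W.
|Δ| = 44.73022;  2% of max(1, |F·v|) = 0.50448.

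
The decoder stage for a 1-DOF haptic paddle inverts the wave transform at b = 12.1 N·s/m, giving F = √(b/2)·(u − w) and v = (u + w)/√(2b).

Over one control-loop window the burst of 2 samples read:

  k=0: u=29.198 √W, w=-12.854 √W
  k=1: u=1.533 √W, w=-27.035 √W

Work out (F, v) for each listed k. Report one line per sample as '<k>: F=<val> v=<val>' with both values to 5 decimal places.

0: F=103.43424 v=3.32239
1: F=70.26799 v=-5.18402

k=0: u−w=42.05200, u+w=16.34400; √(b/2)=2.45967, √(2b)=4.91935; F=2.45967×42.052=103.43424, v=16.34400/4.91935=3.32239
k=1: u−w=28.56800, u+w=-25.50200; √(b/2)=2.45967, √(2b)=4.91935; F=2.45967×28.568=70.26799, v=-25.50200/4.91935=-5.18402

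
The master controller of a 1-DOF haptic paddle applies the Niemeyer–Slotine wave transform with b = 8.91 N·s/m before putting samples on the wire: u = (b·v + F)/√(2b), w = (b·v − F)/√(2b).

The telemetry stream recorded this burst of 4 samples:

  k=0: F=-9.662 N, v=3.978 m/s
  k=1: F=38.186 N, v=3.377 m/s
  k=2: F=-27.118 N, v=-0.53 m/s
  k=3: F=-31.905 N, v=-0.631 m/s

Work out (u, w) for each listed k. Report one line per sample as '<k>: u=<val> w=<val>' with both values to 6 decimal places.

0: u=6.107485 w=10.685141
1: u=16.173660 w=-1.918079
2: u=-7.542639 w=5.305310
3: u=-8.889809 w=6.226122

k=0: b·v=8.91×3.978=35.443980; √(2b)=4.221374; u=(35.443980+(-9.662))/4.221374=6.107485, w=(35.443980−(-9.662))/4.221374=10.685141
k=1: b·v=8.91×3.377=30.089070; √(2b)=4.221374; u=(30.089070+38.186)/4.221374=16.173660, w=(30.089070−38.186)/4.221374=-1.918079
k=2: b·v=8.91×(-0.53)=-4.722300; √(2b)=4.221374; u=(-4.722300+(-27.118))/4.221374=-7.542639, w=(-4.722300−(-27.118))/4.221374=5.305310
k=3: b·v=8.91×(-0.631)=-5.622210; √(2b)=4.221374; u=(-5.622210+(-31.905))/4.221374=-8.889809, w=(-5.622210−(-31.905))/4.221374=6.226122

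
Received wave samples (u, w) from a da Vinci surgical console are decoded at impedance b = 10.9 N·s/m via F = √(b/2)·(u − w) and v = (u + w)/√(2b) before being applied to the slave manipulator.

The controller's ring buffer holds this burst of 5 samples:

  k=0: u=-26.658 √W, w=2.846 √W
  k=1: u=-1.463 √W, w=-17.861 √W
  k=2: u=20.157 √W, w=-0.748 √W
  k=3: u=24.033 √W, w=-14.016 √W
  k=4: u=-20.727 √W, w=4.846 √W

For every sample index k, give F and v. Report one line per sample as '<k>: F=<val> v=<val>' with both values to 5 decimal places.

k=0: u−w=-29.50400, u+w=-23.81200; √(b/2)=2.33452, √(2b)=4.66905; F=2.33452×(-29.504)=-68.87778, v=-23.81200/4.66905=-5.09997
k=1: u−w=16.39800, u+w=-19.32400; √(b/2)=2.33452, √(2b)=4.66905; F=2.33452×16.398=38.28152, v=-19.32400/4.66905=-4.13875
k=2: u−w=20.90500, u+w=19.40900; √(b/2)=2.33452, √(2b)=4.66905; F=2.33452×20.905=48.80321, v=19.40900/4.66905=4.15695
k=3: u−w=38.04900, u+w=10.01700; √(b/2)=2.33452, √(2b)=4.66905; F=2.33452×38.049=88.82628, v=10.01700/4.66905=2.14541
k=4: u−w=-25.57300, u+w=-15.88100; √(b/2)=2.33452, √(2b)=4.66905; F=2.33452×(-25.573)=-59.70077, v=-15.88100/4.66905=-3.40134

0: F=-68.87778 v=-5.09997
1: F=38.28152 v=-4.13875
2: F=48.80321 v=4.15695
3: F=88.82628 v=2.14541
4: F=-59.70077 v=-3.40134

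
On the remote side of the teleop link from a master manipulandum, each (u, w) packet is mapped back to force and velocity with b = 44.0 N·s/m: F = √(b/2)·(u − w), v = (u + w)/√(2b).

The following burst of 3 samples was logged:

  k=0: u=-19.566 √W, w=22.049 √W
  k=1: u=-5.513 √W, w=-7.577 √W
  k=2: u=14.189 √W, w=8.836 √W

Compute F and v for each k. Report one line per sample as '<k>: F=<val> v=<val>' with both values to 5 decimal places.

k=0: u−w=-41.61500, u+w=2.48300; √(b/2)=4.69042, √(2b)=9.38083; F=4.69042×(-41.615)=-195.19165, v=2.48300/9.38083=0.26469
k=1: u−w=2.06400, u+w=-13.09000; √(b/2)=4.69042, √(2b)=9.38083; F=4.69042×2.064=9.68102, v=-13.09000/9.38083=-1.39540
k=2: u−w=5.35300, u+w=23.02500; √(b/2)=4.69042, √(2b)=9.38083; F=4.69042×5.353=25.10780, v=23.02500/9.38083=2.45447

0: F=-195.19165 v=0.26469
1: F=9.68102 v=-1.39540
2: F=25.10780 v=2.45447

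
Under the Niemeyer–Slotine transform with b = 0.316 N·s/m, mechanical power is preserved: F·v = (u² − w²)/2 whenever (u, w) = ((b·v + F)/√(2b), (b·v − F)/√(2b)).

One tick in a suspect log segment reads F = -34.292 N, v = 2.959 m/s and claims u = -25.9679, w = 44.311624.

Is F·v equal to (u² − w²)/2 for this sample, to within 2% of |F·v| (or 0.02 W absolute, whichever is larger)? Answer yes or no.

F·v = (-34.292)×2.959 = -101.470028 W.
(u² − w²)/2 = (674.331830 − 1963.520022)/2 = -644.594096 W.
|Δ| = 543.124068;  2% of max(1, |F·v|) = 2.029401.

no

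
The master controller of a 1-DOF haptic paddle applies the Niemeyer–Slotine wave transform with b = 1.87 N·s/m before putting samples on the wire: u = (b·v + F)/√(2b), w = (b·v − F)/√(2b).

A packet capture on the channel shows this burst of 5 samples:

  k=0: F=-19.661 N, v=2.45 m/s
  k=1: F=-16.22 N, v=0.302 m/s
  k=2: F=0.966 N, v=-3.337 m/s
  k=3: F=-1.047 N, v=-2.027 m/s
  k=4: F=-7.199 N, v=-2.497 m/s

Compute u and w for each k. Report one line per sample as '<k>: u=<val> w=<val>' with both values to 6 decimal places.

0: u=-7.797424 w=12.535498
1: u=-8.095142 w=8.679182
2: u=-2.727219 w=-3.726232
3: u=-2.501407 w=-1.418625
4: u=-6.136998 w=1.308030

k=0: b·v=1.87×2.45=4.581500; √(2b)=1.933908; u=(4.581500+(-19.661))/1.933908=-7.797424, w=(4.581500−(-19.661))/1.933908=12.535498
k=1: b·v=1.87×0.302=0.564740; √(2b)=1.933908; u=(0.564740+(-16.22))/1.933908=-8.095142, w=(0.564740−(-16.22))/1.933908=8.679182
k=2: b·v=1.87×(-3.337)=-6.240190; √(2b)=1.933908; u=(-6.240190+0.966)/1.933908=-2.727219, w=(-6.240190−0.966)/1.933908=-3.726232
k=3: b·v=1.87×(-2.027)=-3.790490; √(2b)=1.933908; u=(-3.790490+(-1.047))/1.933908=-2.501407, w=(-3.790490−(-1.047))/1.933908=-1.418625
k=4: b·v=1.87×(-2.497)=-4.669390; √(2b)=1.933908; u=(-4.669390+(-7.199))/1.933908=-6.136998, w=(-4.669390−(-7.199))/1.933908=1.308030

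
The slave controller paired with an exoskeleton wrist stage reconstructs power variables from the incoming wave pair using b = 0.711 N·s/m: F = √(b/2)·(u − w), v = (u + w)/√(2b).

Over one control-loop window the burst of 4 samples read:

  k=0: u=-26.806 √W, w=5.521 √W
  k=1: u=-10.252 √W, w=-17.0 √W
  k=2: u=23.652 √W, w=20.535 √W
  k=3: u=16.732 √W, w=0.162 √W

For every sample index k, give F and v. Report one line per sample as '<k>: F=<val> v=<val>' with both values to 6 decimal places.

0: F=-19.274593 v=-17.849410
1: F=4.023415 v=-22.853282
2: F=1.858474 v=37.054821
3: F=9.879667 v=14.167157

k=0: u−w=-32.327000, u+w=-21.285000; √(b/2)=0.596238, √(2b)=1.192476; F=0.596238×(-32.327)=-19.274593, v=-21.285000/1.192476=-17.849410
k=1: u−w=6.748000, u+w=-27.252000; √(b/2)=0.596238, √(2b)=1.192476; F=0.596238×6.748=4.023415, v=-27.252000/1.192476=-22.853282
k=2: u−w=3.117000, u+w=44.187000; √(b/2)=0.596238, √(2b)=1.192476; F=0.596238×3.117=1.858474, v=44.187000/1.192476=37.054821
k=3: u−w=16.570000, u+w=16.894000; √(b/2)=0.596238, √(2b)=1.192476; F=0.596238×16.57=9.879667, v=16.894000/1.192476=14.167157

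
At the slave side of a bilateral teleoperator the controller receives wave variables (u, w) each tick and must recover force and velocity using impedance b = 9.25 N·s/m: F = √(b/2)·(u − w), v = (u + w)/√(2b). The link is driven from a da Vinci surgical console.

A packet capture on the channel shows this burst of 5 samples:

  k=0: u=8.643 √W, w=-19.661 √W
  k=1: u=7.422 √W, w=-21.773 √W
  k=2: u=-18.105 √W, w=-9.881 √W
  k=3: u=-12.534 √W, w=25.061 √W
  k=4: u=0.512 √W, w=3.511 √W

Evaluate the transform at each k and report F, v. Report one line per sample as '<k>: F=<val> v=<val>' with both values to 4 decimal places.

0: F=60.8701 v=-2.5616
1: F=62.7862 v=-3.3365
2: F=-17.6864 v=-6.5066
3: F=-80.8511 v=2.9125
4: F=-6.4496 v=0.9353

k=0: u−w=28.3040, u+w=-11.0180; √(b/2)=2.1506, √(2b)=4.3012; F=2.1506×28.304=60.8701, v=-11.0180/4.3012=-2.5616
k=1: u−w=29.1950, u+w=-14.3510; √(b/2)=2.1506, √(2b)=4.3012; F=2.1506×29.195=62.7862, v=-14.3510/4.3012=-3.3365
k=2: u−w=-8.2240, u+w=-27.9860; √(b/2)=2.1506, √(2b)=4.3012; F=2.1506×(-8.224)=-17.6864, v=-27.9860/4.3012=-6.5066
k=3: u−w=-37.5950, u+w=12.5270; √(b/2)=2.1506, √(2b)=4.3012; F=2.1506×(-37.595)=-80.8511, v=12.5270/4.3012=2.9125
k=4: u−w=-2.9990, u+w=4.0230; √(b/2)=2.1506, √(2b)=4.3012; F=2.1506×(-2.999)=-6.4496, v=4.0230/4.3012=0.9353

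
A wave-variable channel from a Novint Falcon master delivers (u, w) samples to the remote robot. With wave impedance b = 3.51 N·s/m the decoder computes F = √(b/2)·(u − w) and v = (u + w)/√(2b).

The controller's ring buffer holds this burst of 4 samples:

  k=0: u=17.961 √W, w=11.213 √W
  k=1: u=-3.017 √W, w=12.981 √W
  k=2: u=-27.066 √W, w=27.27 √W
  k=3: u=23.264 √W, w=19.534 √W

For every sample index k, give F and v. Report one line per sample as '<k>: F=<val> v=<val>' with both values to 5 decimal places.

0: F=8.93951 v=11.01102
1: F=-21.19358 v=3.76067
2: F=-71.98238 v=0.07699
3: F=4.94137 v=16.15306

k=0: u−w=6.74800, u+w=29.17400; √(b/2)=1.32476, √(2b)=2.64953; F=1.32476×6.748=8.93951, v=29.17400/2.64953=11.01102
k=1: u−w=-15.99800, u+w=9.96400; √(b/2)=1.32476, √(2b)=2.64953; F=1.32476×(-15.998)=-21.19358, v=9.96400/2.64953=3.76067
k=2: u−w=-54.33600, u+w=0.20400; √(b/2)=1.32476, √(2b)=2.64953; F=1.32476×(-54.336)=-71.98238, v=0.20400/2.64953=0.07699
k=3: u−w=3.73000, u+w=42.79800; √(b/2)=1.32476, √(2b)=2.64953; F=1.32476×3.73=4.94137, v=42.79800/2.64953=16.15306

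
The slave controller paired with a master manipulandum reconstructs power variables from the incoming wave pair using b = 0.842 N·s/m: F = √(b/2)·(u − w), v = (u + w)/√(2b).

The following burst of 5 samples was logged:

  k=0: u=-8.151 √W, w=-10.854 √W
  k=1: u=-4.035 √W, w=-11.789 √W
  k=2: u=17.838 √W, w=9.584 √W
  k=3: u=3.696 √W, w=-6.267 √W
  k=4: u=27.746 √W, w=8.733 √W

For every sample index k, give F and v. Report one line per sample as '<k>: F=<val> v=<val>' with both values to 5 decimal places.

k=0: u−w=2.70300, u+w=-19.00500; √(b/2)=0.64885, √(2b)=1.29769; F=0.64885×2.703=1.75383, v=-19.00500/1.29769=-14.64525
k=1: u−w=7.75400, u+w=-15.82400; √(b/2)=0.64885, √(2b)=1.29769; F=0.64885×7.754=5.03115, v=-15.82400/1.29769=-12.19397
k=2: u−w=8.25400, u+w=27.42200; √(b/2)=0.64885, √(2b)=1.29769; F=0.64885×8.254=5.35557, v=27.42200/1.29769=21.13139
k=3: u−w=9.96300, u+w=-2.57100; √(b/2)=0.64885, √(2b)=1.29769; F=0.64885×9.963=6.46444, v=-2.57100/1.29769=-1.98121
k=4: u−w=19.01300, u+w=36.47900; √(b/2)=0.64885, √(2b)=1.29769; F=0.64885×19.013=12.33649, v=36.47900/1.29769=28.11071

0: F=1.75383 v=-14.64525
1: F=5.03115 v=-12.19397
2: F=5.35557 v=21.13139
3: F=6.46444 v=-1.98121
4: F=12.33649 v=28.11071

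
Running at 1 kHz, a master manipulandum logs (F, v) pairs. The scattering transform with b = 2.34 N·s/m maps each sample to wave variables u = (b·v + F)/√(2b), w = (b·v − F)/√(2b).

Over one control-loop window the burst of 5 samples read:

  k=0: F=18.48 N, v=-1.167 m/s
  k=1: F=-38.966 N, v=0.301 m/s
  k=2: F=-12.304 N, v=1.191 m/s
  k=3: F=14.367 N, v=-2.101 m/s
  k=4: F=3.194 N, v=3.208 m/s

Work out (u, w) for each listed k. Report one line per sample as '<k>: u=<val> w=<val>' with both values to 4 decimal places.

0: u=7.2801 w=-9.8047
1: u=-17.6865 w=18.3376
2: u=-4.3993 w=6.9758
3: u=4.3686 w=-8.9137
4: u=4.9464 w=1.9936

k=0: b·v=2.34×(-1.167)=-2.7308; √(2b)=2.1633; u=(-2.7308+18.48)/2.1633=7.2801, w=(-2.7308−18.48)/2.1633=-9.8047
k=1: b·v=2.34×0.301=0.7043; √(2b)=2.1633; u=(0.7043+(-38.966))/2.1633=-17.6865, w=(0.7043−(-38.966))/2.1633=18.3376
k=2: b·v=2.34×1.191=2.7869; √(2b)=2.1633; u=(2.7869+(-12.304))/2.1633=-4.3993, w=(2.7869−(-12.304))/2.1633=6.9758
k=3: b·v=2.34×(-2.101)=-4.9163; √(2b)=2.1633; u=(-4.9163+14.367)/2.1633=4.3686, w=(-4.9163−14.367)/2.1633=-8.9137
k=4: b·v=2.34×3.208=7.5067; √(2b)=2.1633; u=(7.5067+3.194)/2.1633=4.9464, w=(7.5067−3.194)/2.1633=1.9936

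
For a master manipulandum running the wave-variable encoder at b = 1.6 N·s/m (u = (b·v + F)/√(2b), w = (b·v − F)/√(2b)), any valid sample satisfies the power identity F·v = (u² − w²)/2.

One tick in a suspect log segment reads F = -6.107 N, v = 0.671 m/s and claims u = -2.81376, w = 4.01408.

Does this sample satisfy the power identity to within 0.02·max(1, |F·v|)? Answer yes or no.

yes

F·v = (-6.107)×0.671 = -4.0978 W.
(u² − w²)/2 = (7.9172 − 16.1128)/2 = -4.0978 W.
|Δ| = 0.0000;  2% of max(1, |F·v|) = 0.0820.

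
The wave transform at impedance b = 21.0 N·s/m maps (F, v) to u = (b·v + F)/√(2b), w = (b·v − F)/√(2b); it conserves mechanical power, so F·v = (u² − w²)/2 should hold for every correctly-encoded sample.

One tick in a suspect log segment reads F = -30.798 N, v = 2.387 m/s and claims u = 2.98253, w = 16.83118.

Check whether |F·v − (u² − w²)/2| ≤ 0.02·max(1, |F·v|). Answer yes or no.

F·v = (-30.798)×2.387 = -73.51483 W.
(u² − w²)/2 = (8.89549 − 283.28862)/2 = -137.19657 W.
|Δ| = 63.68174;  2% of max(1, |F·v|) = 1.47030.

no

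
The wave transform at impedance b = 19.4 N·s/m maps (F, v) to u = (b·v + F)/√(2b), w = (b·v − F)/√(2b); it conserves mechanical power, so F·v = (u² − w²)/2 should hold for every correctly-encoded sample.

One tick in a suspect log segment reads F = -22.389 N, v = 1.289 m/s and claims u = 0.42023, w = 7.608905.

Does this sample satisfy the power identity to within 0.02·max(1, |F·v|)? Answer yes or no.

F·v = (-22.389)×1.289 = -28.859421 W.
(u² − w²)/2 = (0.176593 − 57.895435)/2 = -28.859421 W.
|Δ| = 0.000000;  2% of max(1, |F·v|) = 0.577188.

yes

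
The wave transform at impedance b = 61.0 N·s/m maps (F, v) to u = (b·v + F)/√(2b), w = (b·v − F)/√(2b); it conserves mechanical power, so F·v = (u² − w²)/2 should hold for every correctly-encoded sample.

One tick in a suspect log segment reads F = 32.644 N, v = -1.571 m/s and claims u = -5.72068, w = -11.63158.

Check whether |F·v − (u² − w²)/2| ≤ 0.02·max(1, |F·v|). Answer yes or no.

F·v = 32.644×(-1.571) = -51.2837 W.
(u² − w²)/2 = (32.7262 − 135.2937)/2 = -51.2837 W.
|Δ| = 0.0000;  2% of max(1, |F·v|) = 1.0257.

yes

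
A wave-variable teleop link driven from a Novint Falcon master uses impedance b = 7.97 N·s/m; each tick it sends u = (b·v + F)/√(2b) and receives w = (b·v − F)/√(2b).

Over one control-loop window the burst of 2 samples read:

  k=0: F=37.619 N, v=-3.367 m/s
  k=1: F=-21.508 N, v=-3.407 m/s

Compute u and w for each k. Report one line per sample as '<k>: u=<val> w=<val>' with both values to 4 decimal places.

k=0: b·v=7.97×(-3.367)=-26.8350; √(2b)=3.9925; u=(-26.8350+37.619)/3.9925=2.7011, w=(-26.8350−37.619)/3.9925=-16.1438
k=1: b·v=7.97×(-3.407)=-27.1538; √(2b)=3.9925; u=(-27.1538+(-21.508))/3.9925=-12.1883, w=(-27.1538−(-21.508))/3.9925=-1.4141

0: u=2.7011 w=-16.1438
1: u=-12.1883 w=-1.4141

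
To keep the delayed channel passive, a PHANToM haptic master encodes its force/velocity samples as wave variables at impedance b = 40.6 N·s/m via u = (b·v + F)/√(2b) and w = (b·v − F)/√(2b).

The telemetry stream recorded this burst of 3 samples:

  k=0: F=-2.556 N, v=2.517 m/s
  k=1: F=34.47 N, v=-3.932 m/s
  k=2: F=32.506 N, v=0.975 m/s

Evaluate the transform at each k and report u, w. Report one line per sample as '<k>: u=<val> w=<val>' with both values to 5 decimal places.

0: u=11.05682 w=11.62412
1: u=-13.89055 w=-21.54111
2: u=8.00024 w=0.78559

k=0: b·v=40.6×2.517=102.19020; √(2b)=9.01110; u=(102.19020+(-2.556))/9.01110=11.05682, w=(102.19020−(-2.556))/9.01110=11.62412
k=1: b·v=40.6×(-3.932)=-159.63920; √(2b)=9.01110; u=(-159.63920+34.47)/9.01110=-13.89055, w=(-159.63920−34.47)/9.01110=-21.54111
k=2: b·v=40.6×0.975=39.58500; √(2b)=9.01110; u=(39.58500+32.506)/9.01110=8.00024, w=(39.58500−32.506)/9.01110=0.78559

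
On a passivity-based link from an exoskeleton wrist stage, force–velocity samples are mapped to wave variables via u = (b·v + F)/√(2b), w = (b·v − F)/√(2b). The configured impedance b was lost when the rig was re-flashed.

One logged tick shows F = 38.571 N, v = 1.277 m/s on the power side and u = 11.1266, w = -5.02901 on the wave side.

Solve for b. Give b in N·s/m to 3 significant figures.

b = 11.4 N·s/m

u + w = 6.0976;  u + w = √(2b)·v, so √(2b) = 6.0976/1.277 = 4.7749.
b = (√(2b))²/2 = 22.8000/2 = 11.4000.
(Check via u − w = 2F/√(2b): u − w = 16.1556, 2F/√(2b) = 16.1556.)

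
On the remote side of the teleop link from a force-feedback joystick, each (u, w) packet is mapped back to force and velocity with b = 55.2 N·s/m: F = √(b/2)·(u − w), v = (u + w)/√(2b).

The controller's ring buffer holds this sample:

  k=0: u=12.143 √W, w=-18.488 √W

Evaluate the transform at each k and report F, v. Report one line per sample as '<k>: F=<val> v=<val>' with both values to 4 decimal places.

0: F=160.9221 v=-0.6039

k=0: u−w=30.6310, u+w=-6.3450; √(b/2)=5.2536, √(2b)=10.5071; F=5.2536×30.631=160.9221, v=-6.3450/10.5071=-0.6039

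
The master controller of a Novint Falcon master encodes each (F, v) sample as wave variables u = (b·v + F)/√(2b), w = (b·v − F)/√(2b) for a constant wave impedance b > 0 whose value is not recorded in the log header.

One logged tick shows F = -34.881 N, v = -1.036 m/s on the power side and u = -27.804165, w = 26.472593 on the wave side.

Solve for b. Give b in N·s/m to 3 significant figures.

b = 0.826 N·s/m

u + w = -1.331572;  u + w = √(2b)·v, so √(2b) = -1.331572/(-1.036) = 1.285301.
b = (√(2b))²/2 = 1.651999/2 = 0.826000.
(Check via u − w = 2F/√(2b): u − w = -54.276758, 2F/√(2b) = -54.276774.)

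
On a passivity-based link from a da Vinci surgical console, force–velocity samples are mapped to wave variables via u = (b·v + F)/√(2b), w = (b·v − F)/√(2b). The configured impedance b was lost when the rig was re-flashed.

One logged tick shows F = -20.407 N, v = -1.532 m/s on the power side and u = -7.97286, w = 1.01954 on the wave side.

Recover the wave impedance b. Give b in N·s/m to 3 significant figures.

b = 10.3 N·s/m

u + w = -6.9533;  u + w = √(2b)·v, so √(2b) = -6.9533/(-1.532) = 4.5387.
b = (√(2b))²/2 = 20.6000/2 = 10.3000.
(Check via u − w = 2F/√(2b): u − w = -8.9924, 2F/√(2b) = -8.9924.)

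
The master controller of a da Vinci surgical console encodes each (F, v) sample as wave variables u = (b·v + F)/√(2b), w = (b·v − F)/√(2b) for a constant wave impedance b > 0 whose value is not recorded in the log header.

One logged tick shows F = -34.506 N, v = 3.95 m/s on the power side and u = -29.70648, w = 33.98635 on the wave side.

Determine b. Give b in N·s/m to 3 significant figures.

b = 0.587 N·s/m

u + w = 4.27987;  u + w = √(2b)·v, so √(2b) = 4.27987/3.95 = 1.08351.
b = (√(2b))²/2 = 1.17400/2 = 0.58700.
(Check via u − w = 2F/√(2b): u − w = -63.69283, 2F/√(2b) = -63.69292.)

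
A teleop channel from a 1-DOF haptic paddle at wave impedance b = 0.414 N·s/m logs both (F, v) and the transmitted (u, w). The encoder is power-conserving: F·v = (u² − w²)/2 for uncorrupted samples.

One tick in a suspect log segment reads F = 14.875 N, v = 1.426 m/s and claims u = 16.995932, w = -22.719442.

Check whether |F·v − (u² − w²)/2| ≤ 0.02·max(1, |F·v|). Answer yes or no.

no

F·v = 14.875×1.426 = 21.211750 W.
(u² − w²)/2 = (288.861705 − 516.173045)/2 = -113.655670 W.
|Δ| = 134.867420;  2% of max(1, |F·v|) = 0.424235.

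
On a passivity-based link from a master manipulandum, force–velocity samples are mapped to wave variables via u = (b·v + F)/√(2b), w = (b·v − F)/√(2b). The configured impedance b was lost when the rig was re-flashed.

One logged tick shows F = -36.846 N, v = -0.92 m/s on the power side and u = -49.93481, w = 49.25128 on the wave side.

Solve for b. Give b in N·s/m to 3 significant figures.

b = 0.276 N·s/m

u + w = -0.68353;  u + w = √(2b)·v, so √(2b) = -0.68353/(-0.92) = 0.74297.
b = (√(2b))²/2 = 0.55200/2 = 0.27600.
(Check via u − w = 2F/√(2b): u − w = -99.18609, 2F/√(2b) = -99.18605.)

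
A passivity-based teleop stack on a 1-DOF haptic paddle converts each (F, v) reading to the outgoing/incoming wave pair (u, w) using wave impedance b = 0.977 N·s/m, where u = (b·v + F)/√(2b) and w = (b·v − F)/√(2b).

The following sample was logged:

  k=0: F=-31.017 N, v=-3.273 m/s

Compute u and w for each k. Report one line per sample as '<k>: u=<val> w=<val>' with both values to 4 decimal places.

k=0: b·v=0.977×(-3.273)=-3.1977; √(2b)=1.3979; u=(-3.1977+(-31.017))/1.3979=-24.4766, w=(-3.1977−(-31.017))/1.3979=19.9014

0: u=-24.4766 w=19.9014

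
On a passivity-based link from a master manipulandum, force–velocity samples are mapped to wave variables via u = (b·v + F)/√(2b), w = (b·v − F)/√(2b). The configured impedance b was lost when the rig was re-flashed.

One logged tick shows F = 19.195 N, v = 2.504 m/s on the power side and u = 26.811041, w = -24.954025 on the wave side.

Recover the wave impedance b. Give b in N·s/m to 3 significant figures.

b = 0.275 N·s/m

u + w = 1.857016;  u + w = √(2b)·v, so √(2b) = 1.857016/2.504 = 0.741620.
b = (√(2b))²/2 = 0.550000/2 = 0.275000.
(Check via u − w = 2F/√(2b): u − w = 51.765066, 2F/√(2b) = 51.765068.)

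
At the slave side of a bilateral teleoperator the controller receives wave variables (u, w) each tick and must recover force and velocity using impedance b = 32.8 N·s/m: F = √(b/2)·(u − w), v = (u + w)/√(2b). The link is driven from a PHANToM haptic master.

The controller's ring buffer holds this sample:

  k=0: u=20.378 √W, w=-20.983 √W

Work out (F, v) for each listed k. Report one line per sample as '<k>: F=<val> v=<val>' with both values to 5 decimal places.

k=0: u−w=41.36100, u+w=-0.60500; √(b/2)=4.04969, √(2b)=8.09938; F=4.04969×41.361=167.49928, v=-0.60500/8.09938=-0.07470

0: F=167.49928 v=-0.07470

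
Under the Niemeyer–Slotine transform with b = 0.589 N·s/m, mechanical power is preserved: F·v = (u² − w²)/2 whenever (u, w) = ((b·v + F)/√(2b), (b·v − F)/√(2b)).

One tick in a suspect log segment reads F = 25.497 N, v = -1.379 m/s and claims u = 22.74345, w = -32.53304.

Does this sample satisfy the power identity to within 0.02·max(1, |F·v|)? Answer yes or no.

F·v = 25.497×(-1.379) = -35.1604 W.
(u² − w²)/2 = (517.2645 − 1058.3987)/2 = -270.5671 W.
|Δ| = 235.4067;  2% of max(1, |F·v|) = 0.7032.

no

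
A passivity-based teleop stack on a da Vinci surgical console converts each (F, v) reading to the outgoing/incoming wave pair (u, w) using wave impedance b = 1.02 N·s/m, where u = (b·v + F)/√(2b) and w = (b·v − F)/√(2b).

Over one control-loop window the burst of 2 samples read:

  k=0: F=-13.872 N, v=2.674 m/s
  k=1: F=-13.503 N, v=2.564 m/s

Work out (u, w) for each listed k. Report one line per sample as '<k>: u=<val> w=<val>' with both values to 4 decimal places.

0: u=-7.8027 w=11.6220
1: u=-7.6229 w=11.2851

k=0: b·v=1.02×2.674=2.7275; √(2b)=1.4283; u=(2.7275+(-13.872))/1.4283=-7.8027, w=(2.7275−(-13.872))/1.4283=11.6220
k=1: b·v=1.02×2.564=2.6153; √(2b)=1.4283; u=(2.6153+(-13.503))/1.4283=-7.6229, w=(2.6153−(-13.503))/1.4283=11.2851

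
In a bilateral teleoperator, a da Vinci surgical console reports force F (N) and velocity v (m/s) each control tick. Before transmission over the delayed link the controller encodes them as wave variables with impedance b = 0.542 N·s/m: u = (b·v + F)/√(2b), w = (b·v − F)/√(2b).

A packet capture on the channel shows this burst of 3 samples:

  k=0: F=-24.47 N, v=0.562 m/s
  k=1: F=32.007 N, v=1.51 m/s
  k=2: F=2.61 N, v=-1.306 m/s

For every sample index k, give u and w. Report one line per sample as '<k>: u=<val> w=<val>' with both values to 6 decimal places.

k=0: b·v=0.542×0.562=0.304604; √(2b)=1.041153; u=(0.304604+(-24.47))/1.041153=-23.210221, w=(0.304604−(-24.47))/1.041153=23.795349
k=1: b·v=0.542×1.51=0.818420; √(2b)=1.041153; u=(0.818420+32.007)/1.041153=31.527944, w=(0.818420−32.007)/1.041153=-29.955803
k=2: b·v=0.542×(-1.306)=-0.707852; √(2b)=1.041153; u=(-0.707852+2.61)/1.041153=1.826963, w=(-0.707852−2.61)/1.041153=-3.186709

0: u=-23.210221 w=23.795349
1: u=31.527944 w=-29.955803
2: u=1.826963 w=-3.186709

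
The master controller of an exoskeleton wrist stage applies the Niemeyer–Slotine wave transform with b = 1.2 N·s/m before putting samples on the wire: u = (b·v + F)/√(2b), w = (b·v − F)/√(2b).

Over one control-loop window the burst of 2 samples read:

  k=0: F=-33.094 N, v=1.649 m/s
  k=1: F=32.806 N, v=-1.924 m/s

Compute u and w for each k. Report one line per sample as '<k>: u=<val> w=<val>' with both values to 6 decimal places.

k=0: b·v=1.2×1.649=1.978800; √(2b)=1.549193; u=(1.978800+(-33.094))/1.549193=-20.084775, w=(1.978800−(-33.094))/1.549193=22.639395
k=1: b·v=1.2×(-1.924)=-2.308800; √(2b)=1.549193; u=(-2.308800+32.806)/1.549193=19.685858, w=(-2.308800−32.806)/1.549193=-22.666506

0: u=-20.084775 w=22.639395
1: u=19.685858 w=-22.666506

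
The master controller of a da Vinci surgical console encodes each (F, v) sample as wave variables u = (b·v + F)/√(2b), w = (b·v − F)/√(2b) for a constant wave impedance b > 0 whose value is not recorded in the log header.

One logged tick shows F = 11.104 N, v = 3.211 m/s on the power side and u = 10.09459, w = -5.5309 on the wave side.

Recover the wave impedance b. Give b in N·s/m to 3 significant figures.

b = 1.01 N·s/m

u + w = 4.56369;  u + w = √(2b)·v, so √(2b) = 4.56369/3.211 = 1.42127.
b = (√(2b))²/2 = 2.02000/2 = 1.01000.
(Check via u − w = 2F/√(2b): u − w = 15.62549, 2F/√(2b) = 15.62549.)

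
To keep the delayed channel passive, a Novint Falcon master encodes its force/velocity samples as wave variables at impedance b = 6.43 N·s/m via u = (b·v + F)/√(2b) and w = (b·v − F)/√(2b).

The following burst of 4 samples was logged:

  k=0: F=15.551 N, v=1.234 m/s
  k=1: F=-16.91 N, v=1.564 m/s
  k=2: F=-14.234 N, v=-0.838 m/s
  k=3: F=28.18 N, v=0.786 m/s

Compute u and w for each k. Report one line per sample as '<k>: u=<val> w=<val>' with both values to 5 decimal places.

k=0: b·v=6.43×1.234=7.93462; √(2b)=3.58608; u=(7.93462+15.551)/3.58608=6.54910, w=(7.93462−15.551)/3.58608=-2.12387
k=1: b·v=6.43×1.564=10.05652; √(2b)=3.58608; u=(10.05652+(-16.91))/3.58608=-1.91113, w=(10.05652−(-16.91))/3.58608=7.51977
k=2: b·v=6.43×(-0.838)=-5.38834; √(2b)=3.58608; u=(-5.38834+(-14.234))/3.58608=-5.47180, w=(-5.38834−(-14.234))/3.58608=2.46666
k=3: b·v=6.43×0.786=5.05398; √(2b)=3.58608; u=(5.05398+28.18)/3.58608=9.26748, w=(5.05398−28.18)/3.58608=-6.44882

0: u=6.54910 w=-2.12387
1: u=-1.91113 w=7.51977
2: u=-5.47180 w=2.46666
3: u=9.26748 w=-6.44882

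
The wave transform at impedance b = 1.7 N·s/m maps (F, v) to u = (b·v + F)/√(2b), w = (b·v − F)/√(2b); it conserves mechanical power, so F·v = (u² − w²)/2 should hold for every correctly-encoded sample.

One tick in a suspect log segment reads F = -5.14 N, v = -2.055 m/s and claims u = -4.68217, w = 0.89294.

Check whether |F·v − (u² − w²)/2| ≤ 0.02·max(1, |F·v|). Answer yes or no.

yes

F·v = (-5.14)×(-2.055) = 10.56270 W.
(u² − w²)/2 = (21.92272 − 0.79734)/2 = 10.56269 W.
|Δ| = 0.00001;  2% of max(1, |F·v|) = 0.21125.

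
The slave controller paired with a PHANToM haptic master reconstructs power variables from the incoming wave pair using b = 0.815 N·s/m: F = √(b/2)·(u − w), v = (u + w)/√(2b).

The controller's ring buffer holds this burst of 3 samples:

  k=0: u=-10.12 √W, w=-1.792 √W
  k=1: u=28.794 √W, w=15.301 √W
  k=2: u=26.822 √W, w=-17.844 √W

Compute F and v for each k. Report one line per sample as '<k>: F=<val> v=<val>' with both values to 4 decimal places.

0: F=-5.3162 v=-9.3302
1: F=8.6134 v=34.5379
2: F=28.5129 v=7.0321

k=0: u−w=-8.3280, u+w=-11.9120; √(b/2)=0.6384, √(2b)=1.2767; F=0.6384×(-8.328)=-5.3162, v=-11.9120/1.2767=-9.3302
k=1: u−w=13.4930, u+w=44.0950; √(b/2)=0.6384, √(2b)=1.2767; F=0.6384×13.493=8.6134, v=44.0950/1.2767=34.5379
k=2: u−w=44.6660, u+w=8.9780; √(b/2)=0.6384, √(2b)=1.2767; F=0.6384×44.666=28.5129, v=8.9780/1.2767=7.0321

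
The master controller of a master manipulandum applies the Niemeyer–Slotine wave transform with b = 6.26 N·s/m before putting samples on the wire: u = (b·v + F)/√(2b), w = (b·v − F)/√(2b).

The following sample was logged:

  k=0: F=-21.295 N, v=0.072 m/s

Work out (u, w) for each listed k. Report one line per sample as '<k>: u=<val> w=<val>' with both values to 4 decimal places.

0: u=-5.8909 w=6.1457

k=0: b·v=6.26×0.072=0.4507; √(2b)=3.5384; u=(0.4507+(-21.295))/3.5384=-5.8909, w=(0.4507−(-21.295))/3.5384=6.1457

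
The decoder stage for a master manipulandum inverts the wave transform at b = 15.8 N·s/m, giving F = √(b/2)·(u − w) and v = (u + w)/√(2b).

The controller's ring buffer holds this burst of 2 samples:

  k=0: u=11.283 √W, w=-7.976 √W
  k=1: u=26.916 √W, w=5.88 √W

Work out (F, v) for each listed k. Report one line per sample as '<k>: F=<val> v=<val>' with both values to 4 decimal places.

k=0: u−w=19.2590, u+w=3.3070; √(b/2)=2.8107, √(2b)=5.6214; F=2.8107×19.259=54.1312, v=3.3070/5.6214=0.5883
k=1: u−w=21.0360, u+w=32.7960; √(b/2)=2.8107, √(2b)=5.6214; F=2.8107×21.036=59.1258, v=32.7960/5.6214=5.8341

0: F=54.1312 v=0.5883
1: F=59.1258 v=5.8341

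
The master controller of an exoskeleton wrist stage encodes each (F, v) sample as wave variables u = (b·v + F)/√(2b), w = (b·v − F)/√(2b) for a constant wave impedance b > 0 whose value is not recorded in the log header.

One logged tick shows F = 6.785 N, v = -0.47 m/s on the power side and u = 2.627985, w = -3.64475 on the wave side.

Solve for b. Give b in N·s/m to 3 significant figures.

u + w = -1.016765;  u + w = √(2b)·v, so √(2b) = -1.016765/(-0.47) = 2.163330.
b = (√(2b))²/2 = 4.679996/2 = 2.339998.
(Check via u − w = 2F/√(2b): u − w = 6.272735, 2F/√(2b) = 6.272738.)

b = 2.34 N·s/m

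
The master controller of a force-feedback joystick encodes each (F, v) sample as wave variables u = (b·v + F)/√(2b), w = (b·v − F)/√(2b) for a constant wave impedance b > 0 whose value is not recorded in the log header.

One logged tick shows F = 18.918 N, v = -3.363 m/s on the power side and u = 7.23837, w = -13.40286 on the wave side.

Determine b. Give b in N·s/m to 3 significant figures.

u + w = -6.1645;  u + w = √(2b)·v, so √(2b) = -6.1645/(-3.363) = 1.8330.
b = (√(2b))²/2 = 3.3600/2 = 1.6800.
(Check via u − w = 2F/√(2b): u − w = 20.6412, 2F/√(2b) = 20.6412.)

b = 1.68 N·s/m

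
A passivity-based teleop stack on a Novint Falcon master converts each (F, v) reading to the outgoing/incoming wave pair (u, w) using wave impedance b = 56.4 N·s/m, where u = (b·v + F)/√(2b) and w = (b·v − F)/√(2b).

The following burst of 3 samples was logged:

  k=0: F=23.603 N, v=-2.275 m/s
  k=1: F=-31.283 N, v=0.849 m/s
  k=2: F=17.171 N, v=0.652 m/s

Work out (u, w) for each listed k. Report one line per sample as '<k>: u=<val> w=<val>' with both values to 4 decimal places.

k=0: b·v=56.4×(-2.275)=-128.3100; √(2b)=10.6207; u=(-128.3100+23.603)/10.6207=-9.8587, w=(-128.3100−23.603)/10.6207=-14.3034
k=1: b·v=56.4×0.849=47.8836; √(2b)=10.6207; u=(47.8836+(-31.283))/10.6207=1.5630, w=(47.8836−(-31.283))/10.6207=7.4540
k=2: b·v=56.4×0.652=36.7728; √(2b)=10.6207; u=(36.7728+17.171)/10.6207=5.0791, w=(36.7728−17.171)/10.6207=1.8456

0: u=-9.8587 w=-14.3034
1: u=1.5630 w=7.4540
2: u=5.0791 w=1.8456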